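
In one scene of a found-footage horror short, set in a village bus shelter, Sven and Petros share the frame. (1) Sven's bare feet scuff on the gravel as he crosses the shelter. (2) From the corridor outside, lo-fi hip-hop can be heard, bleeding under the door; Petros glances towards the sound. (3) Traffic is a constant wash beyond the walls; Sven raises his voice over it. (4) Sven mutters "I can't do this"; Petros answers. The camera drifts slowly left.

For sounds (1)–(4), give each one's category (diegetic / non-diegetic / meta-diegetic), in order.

diegetic, diegetic, diegetic, diegetic

(1) it's the physical sound of Sven moving in the space → diegetic.
(2) it's coming from the corridor outside — a location within the story world — and Petros reacts → diegetic.
(3) is diegetic: it's the actual ambient sound of the location.
(4) on-screen dialogue — Sven speaks and Petros is there to hear → diegetic.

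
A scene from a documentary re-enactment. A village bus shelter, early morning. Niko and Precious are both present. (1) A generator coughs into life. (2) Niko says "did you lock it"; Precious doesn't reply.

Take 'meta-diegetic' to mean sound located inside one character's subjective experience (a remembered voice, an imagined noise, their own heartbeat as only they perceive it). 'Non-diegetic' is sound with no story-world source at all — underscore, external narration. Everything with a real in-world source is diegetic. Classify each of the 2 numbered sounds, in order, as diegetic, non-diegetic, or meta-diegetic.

Sound (1): the sound comes from a generator physically present in the location, so diegetic.
(2) on-screen dialogue — Niko speaks and Precious is there to hear → diegetic.

diegetic, diegetic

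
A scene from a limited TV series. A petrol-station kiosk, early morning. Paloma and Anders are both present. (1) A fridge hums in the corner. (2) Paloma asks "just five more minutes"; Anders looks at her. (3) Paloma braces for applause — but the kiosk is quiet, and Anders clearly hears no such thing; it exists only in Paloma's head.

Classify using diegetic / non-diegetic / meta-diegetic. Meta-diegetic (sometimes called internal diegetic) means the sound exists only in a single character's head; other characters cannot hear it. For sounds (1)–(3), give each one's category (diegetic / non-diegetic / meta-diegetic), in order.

diegetic, diegetic, meta-diegetic

Sound (1): ambient/room sound belonging to the story's physical space, so diegetic.
(2) on-screen dialogue — Paloma speaks and Anders is there to hear → diegetic.
Sound (3): subjective to Paloma: the kiosk is silent and Anders hears nothing, so meta-diegetic.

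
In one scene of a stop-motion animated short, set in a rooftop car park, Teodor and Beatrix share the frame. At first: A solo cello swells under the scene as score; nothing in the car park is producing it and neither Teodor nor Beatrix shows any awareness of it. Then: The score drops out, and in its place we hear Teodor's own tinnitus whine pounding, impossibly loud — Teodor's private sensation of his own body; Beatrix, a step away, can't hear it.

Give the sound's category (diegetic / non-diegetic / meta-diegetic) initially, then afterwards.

Initially: underscore with no in-world source, inaudible to the characters → non-diegetic.
Afterwards: the body sound is Teodor's subjective perception alone — Beatrix can't hear it → meta-diegetic.

non-diegetic, meta-diegetic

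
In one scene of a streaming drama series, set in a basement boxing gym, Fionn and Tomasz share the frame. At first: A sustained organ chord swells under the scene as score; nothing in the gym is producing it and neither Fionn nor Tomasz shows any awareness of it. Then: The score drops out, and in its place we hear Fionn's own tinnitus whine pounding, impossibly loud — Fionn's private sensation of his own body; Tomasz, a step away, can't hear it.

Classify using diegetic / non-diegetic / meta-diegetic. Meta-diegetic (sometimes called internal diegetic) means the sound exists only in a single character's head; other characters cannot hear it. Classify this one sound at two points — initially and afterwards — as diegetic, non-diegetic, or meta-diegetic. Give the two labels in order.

Initially: underscore with no in-world source, inaudible to the characters → non-diegetic.
Afterwards: the body sound is Fionn's subjective perception alone — Tomasz can't hear it → meta-diegetic.

non-diegetic, meta-diegetic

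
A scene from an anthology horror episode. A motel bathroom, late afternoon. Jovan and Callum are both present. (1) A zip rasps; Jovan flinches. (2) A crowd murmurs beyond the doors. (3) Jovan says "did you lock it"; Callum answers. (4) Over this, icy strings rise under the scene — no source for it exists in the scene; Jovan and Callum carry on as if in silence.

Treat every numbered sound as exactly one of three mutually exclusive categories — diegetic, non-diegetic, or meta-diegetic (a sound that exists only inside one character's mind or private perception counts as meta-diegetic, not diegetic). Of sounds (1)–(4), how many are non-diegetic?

1

(1) is diegetic: an in-world source (a zip); characters could hear it.
(2) is diegetic: it's the actual ambient sound of the location.
Sound (3): spoken by a character present in the story world, so diegetic.
(4) is non-diegetic: it has no source in the story world and no character can hear it — it's underscore.
Non-diegetic: (4) — that's 1.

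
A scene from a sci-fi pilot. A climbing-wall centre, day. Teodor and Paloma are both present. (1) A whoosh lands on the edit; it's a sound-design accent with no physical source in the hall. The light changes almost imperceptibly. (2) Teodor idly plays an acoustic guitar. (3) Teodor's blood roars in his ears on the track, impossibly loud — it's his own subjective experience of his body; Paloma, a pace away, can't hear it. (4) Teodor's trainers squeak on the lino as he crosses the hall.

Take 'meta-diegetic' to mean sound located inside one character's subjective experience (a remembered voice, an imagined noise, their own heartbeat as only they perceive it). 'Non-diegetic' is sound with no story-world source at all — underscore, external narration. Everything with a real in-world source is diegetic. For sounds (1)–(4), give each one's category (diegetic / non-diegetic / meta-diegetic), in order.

non-diegetic, diegetic, meta-diegetic, diegetic

(1) an editorial stinger — it belongs to the cut, not the story world → non-diegetic.
Sound (2): Teodor is producing the music live, in the story world, so diegetic.
(3) a subjective body sound — Teodor's private perception, inaudible to Paloma → meta-diegetic.
(4) is diegetic: a character's body making contact with the set — an in-world sound.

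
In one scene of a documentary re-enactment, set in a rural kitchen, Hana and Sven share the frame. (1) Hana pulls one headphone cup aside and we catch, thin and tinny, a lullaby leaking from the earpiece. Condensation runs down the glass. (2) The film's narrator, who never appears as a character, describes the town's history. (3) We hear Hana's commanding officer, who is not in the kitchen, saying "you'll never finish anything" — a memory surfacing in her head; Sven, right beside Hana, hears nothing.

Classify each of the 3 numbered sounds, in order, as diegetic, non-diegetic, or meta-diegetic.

Sound (1): the headphones are an on-screen source, so diegetic.
(2) is non-diegetic: external voice-over — not a character, not heard by anyone in the scene.
(3) is meta-diegetic: the voice is a memory playing only inside Hana's mind; Sven can't hear it.

diegetic, non-diegetic, meta-diegetic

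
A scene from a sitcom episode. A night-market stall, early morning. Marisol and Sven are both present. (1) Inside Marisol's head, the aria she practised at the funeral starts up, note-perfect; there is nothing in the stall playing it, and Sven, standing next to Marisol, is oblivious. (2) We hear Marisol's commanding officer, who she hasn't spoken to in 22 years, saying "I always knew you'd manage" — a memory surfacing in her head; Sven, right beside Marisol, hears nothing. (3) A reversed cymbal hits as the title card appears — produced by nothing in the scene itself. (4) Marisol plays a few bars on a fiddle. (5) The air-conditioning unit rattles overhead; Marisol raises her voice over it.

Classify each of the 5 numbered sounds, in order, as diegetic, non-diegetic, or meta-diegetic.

meta-diegetic, meta-diegetic, non-diegetic, diegetic, diegetic

(1) it lives in Marisol's subjectivity, not in the stall → meta-diegetic.
(2) is meta-diegetic: it's Marisol's recollection rendered as sound; the other character can't hear it.
(3) is non-diegetic: it's a sound-design accent with no in-world source; no one in the scene can hear it.
(4) Marisol is producing the music live, in the story world → diegetic.
(5) is diegetic: it's the actual ambient sound of the location.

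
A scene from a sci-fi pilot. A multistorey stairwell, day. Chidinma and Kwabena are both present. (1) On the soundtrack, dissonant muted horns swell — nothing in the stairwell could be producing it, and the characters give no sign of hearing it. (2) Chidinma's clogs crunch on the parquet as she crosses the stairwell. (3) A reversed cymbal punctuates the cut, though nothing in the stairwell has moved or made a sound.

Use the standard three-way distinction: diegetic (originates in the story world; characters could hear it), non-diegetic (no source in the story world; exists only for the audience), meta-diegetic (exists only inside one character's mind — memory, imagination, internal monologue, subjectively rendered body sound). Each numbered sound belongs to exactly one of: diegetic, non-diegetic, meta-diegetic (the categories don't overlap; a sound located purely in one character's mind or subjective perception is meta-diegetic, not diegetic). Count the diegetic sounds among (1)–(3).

(1) is non-diegetic: nothing in the stairwell produces it and the characters don't hear it — pure soundtrack.
(2) a character's body making contact with the set — an in-world sound → diegetic.
(3) is non-diegetic: it's a sound-design accent with no in-world source; no one in the scene can hear it.
Diegetic: (2) — that's 1.

1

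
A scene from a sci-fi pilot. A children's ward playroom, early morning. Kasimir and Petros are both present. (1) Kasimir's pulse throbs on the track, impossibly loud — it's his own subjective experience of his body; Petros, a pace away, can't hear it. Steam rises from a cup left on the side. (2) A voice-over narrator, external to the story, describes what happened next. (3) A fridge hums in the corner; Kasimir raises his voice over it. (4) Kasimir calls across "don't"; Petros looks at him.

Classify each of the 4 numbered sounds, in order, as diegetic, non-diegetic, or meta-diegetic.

meta-diegetic, non-diegetic, diegetic, diegetic

(1) is meta-diegetic: a subjective body sound — Kasimir's private perception, inaudible to Petros.
Sound (2): external voice-over — not a character, not heard by anyone in the scene, so non-diegetic.
(3) is diegetic: it's the actual ambient sound of the location.
(4) spoken by a character present in the story world → diegetic.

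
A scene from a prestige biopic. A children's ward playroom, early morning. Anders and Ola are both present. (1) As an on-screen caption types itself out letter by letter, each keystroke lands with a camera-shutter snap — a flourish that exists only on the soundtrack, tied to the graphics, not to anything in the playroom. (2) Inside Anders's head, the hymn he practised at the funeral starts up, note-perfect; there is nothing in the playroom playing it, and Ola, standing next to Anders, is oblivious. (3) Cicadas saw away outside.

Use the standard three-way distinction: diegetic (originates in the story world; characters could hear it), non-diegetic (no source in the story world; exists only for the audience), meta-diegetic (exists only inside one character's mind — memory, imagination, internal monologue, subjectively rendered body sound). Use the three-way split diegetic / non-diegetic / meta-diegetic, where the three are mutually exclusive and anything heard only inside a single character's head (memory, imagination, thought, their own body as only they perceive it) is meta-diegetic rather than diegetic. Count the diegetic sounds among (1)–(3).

Sound (1): it accompanies on-screen graphics, not anything inside the story world, so non-diegetic.
Sound (2): it lives in Anders's subjectivity, not in the playroom, so meta-diegetic.
(3) cicadas is part of the location's real environment → diegetic.
Diegetic: (3) — that's 1.

1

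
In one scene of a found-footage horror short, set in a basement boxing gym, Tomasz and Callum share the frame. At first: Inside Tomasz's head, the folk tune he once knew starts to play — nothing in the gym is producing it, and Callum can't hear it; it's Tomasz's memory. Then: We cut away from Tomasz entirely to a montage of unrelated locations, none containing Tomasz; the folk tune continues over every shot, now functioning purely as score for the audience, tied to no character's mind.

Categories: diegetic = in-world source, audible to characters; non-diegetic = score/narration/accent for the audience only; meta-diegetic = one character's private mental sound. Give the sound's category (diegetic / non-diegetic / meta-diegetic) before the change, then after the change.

meta-diegetic, non-diegetic

Before the change: the music lives inside Tomasz's mind alone; Callum can't hear it → meta-diegetic.
After the change: once it plays over shots Tomasz isn't in, detached from any character's subjectivity, it's conventional underscore → non-diegetic.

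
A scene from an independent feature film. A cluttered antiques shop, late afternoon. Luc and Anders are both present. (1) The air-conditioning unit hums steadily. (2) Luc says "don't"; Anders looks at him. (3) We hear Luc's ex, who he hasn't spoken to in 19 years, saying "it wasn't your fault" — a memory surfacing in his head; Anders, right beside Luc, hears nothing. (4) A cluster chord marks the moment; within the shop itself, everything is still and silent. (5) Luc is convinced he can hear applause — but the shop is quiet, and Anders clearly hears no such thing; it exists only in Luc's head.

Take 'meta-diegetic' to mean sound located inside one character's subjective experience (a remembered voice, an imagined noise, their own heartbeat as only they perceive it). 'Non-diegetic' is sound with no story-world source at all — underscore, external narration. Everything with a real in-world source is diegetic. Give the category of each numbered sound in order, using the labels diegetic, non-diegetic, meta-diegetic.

diegetic, diegetic, meta-diegetic, non-diegetic, meta-diegetic

(1) ambient/room sound belonging to the story's physical space → diegetic.
(2) is diegetic: Luc is a character speaking aloud in the scene.
Sound (3): it's Luc's recollection rendered as sound; the other character can't hear it, so meta-diegetic.
Sound (4): nothing in the scene produces it; it's an accent added for the audience, so non-diegetic.
Sound (5): Luc alone 'hears' it — an imagined sound, not present in the space, so meta-diegetic.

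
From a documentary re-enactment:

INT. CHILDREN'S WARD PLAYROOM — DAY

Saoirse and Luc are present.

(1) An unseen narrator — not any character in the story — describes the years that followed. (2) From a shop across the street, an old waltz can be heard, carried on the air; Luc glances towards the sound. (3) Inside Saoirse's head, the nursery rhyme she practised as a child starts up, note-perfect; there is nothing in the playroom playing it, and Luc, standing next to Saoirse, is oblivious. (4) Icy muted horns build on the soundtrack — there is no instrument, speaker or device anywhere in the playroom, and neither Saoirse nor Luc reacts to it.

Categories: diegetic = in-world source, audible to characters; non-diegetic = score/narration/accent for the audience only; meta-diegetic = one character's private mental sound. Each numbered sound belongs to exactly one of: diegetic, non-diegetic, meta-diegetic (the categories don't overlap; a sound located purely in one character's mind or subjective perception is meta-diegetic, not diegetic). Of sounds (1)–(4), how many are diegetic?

Sound (1): commentary laid over the scene from outside the fiction, so non-diegetic.
Sound (2): off-screen diegetic: the source is out of frame but still in the story's space, so diegetic.
Sound (3): it lives in Saoirse's subjectivity, not in the playroom, so meta-diegetic.
(4) is non-diegetic: nothing in the playroom produces it and the characters don't hear it — pure soundtrack.
So 1 of the 4 is diegetic: (2).

1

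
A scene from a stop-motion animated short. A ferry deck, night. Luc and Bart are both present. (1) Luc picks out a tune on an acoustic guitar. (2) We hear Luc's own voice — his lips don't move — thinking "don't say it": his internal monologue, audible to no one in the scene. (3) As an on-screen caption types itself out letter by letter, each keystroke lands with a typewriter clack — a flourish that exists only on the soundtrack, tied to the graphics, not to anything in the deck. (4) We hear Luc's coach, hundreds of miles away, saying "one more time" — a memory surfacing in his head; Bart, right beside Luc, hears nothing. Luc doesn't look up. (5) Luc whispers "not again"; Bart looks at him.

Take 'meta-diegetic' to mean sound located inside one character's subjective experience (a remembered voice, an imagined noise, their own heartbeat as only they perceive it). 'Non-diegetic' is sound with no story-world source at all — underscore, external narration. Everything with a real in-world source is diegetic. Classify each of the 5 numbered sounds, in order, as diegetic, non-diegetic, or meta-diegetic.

(1) a character is playing an acoustic guitar on screen → diegetic.
(2) it's Luc's unspoken thought, heard only by the audience via his subjectivity → meta-diegetic.
(3) the caption isn't part of the story world, so neither is the sound tied to it → non-diegetic.
(4) is meta-diegetic: the voice is a memory playing only inside Luc's mind; Bart can't hear it.
Sound (5): Luc is a character speaking aloud in the scene, so diegetic.

diegetic, meta-diegetic, non-diegetic, meta-diegetic, diegetic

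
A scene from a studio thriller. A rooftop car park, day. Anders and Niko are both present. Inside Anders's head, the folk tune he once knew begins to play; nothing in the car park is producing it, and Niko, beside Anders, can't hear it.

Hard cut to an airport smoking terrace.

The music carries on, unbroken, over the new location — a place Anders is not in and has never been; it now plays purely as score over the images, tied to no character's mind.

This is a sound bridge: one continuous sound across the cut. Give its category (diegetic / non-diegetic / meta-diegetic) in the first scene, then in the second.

meta-diegetic, non-diegetic

Scene one: the music exists only inside Anders's mind; Niko can't hear it → meta-diegetic.
Scene two: it's detached from Anders entirely and plays over unrelated images with no in-world source — conventional underscore → non-diegetic.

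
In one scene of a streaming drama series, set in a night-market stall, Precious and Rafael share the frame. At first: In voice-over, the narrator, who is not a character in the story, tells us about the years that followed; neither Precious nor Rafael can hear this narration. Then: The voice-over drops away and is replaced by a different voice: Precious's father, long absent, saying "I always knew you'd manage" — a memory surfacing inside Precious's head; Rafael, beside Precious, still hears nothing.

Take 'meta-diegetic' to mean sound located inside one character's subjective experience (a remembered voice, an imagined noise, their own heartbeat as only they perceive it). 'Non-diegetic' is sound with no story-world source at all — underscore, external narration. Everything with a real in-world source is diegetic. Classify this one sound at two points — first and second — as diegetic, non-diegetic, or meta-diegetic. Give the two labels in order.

non-diegetic, meta-diegetic

First: the external narrator addresses only the audience — outside the story world → non-diegetic.
Second: the replacement voice is a memory inside Precious's mind specifically → meta-diegetic.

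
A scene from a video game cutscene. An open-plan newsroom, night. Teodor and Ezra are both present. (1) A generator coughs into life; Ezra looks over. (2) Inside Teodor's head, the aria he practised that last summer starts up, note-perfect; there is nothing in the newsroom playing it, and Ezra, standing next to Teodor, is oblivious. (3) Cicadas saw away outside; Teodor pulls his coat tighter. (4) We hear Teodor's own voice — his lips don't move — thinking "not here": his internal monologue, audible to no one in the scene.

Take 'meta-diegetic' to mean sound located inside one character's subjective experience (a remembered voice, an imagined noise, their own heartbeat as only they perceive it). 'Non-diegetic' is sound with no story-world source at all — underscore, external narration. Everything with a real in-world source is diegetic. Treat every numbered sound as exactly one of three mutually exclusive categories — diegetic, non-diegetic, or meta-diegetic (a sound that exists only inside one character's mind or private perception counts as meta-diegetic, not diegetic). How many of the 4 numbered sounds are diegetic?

(1) is diegetic: a generator is a real object/event in the scene's world.
(2) remembered music, private to Teodor — Ezra is oblivious because it isn't in the room → meta-diegetic.
Sound (3): ambient/room sound belonging to the story's physical space, so diegetic.
Sound (4): it's Teodor's unspoken thought, heard only by the audience via his subjectivity, so meta-diegetic.
Diegetic: (1), (3) — that's 2.

2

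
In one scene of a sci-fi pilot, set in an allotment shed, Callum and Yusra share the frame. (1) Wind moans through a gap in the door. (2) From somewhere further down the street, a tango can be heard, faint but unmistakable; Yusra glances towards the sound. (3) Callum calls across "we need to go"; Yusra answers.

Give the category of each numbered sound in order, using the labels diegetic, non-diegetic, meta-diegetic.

(1) wind is part of the location's real environment → diegetic.
(2) off-screen diegetic: the source is out of frame but still in the story's space → diegetic.
(3) on-screen dialogue — Callum speaks and Yusra is there to hear → diegetic.

diegetic, diegetic, diegetic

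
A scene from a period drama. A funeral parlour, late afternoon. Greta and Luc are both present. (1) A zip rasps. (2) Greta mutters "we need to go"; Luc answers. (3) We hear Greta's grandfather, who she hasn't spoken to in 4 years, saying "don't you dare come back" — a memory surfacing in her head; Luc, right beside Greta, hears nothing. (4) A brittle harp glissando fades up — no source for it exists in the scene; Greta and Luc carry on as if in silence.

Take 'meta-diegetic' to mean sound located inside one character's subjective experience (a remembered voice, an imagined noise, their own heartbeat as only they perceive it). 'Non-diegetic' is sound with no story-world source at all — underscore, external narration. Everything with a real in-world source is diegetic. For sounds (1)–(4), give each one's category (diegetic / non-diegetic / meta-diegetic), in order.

diegetic, diegetic, meta-diegetic, non-diegetic

Sound (1): a zip is a real object/event in the scene's world, so diegetic.
Sound (2): on-screen dialogue — Greta speaks and Luc is there to hear, so diegetic.
(3) is meta-diegetic: the voice is a memory playing only inside Greta's mind; Luc can't hear it.
Sound (4): score with no on-screen or off-screen source; it exists for the audience alone, so non-diegetic.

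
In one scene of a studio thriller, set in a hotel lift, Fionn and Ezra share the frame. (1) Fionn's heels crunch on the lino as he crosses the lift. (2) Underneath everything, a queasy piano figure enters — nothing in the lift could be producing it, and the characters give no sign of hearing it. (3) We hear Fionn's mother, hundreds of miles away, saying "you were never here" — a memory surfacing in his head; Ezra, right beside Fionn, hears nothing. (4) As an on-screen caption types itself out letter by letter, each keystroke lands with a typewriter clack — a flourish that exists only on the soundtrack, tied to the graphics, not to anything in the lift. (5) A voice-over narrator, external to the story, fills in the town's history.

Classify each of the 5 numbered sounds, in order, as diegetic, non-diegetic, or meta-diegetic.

(1) a character's body making contact with the set — an in-world sound → diegetic.
Sound (2): nothing in the lift produces it and the characters don't hear it — pure soundtrack, so non-diegetic.
Sound (3): a remembered line, private to Fionn — not present in the room, not audible to Ezra, so meta-diegetic.
Sound (4): sound married to a title/caption — outside the diegesis by definition, so non-diegetic.
Sound (5): the narrator exists outside the story world, addressing only the audience, so non-diegetic.

diegetic, non-diegetic, meta-diegetic, non-diegetic, non-diegetic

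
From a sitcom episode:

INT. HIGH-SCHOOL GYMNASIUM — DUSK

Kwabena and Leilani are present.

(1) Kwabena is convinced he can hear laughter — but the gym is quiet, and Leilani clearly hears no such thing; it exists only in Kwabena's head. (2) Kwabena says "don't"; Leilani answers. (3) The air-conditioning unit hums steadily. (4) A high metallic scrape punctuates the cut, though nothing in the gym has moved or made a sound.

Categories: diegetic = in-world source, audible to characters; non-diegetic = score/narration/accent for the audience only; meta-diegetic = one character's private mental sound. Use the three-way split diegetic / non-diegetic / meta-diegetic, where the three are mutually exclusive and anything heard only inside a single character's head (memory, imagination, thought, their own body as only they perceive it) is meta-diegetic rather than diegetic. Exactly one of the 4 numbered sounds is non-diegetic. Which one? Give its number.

(1) is meta-diegetic: the sound is imagined by Kwabena; nothing in the story world is producing it and Leilani can't hear it.
(2) is diegetic: Kwabena is a character speaking aloud in the scene.
(3) the air-conditioning unit is part of the location's real environment → diegetic.
(4) is non-diegetic: nothing in the scene produces it; it's an accent added for the audience.
Only (4) is non-diegetic.

4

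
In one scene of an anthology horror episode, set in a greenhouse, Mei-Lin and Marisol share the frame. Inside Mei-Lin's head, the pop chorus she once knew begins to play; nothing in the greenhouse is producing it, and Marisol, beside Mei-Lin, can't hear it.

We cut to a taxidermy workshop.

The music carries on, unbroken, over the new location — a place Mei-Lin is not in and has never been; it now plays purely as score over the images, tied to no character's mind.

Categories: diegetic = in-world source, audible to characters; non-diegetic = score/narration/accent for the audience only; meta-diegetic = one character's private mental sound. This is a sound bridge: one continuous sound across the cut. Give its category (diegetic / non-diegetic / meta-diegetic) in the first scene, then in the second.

Scene one: the music exists only inside Mei-Lin's mind; Marisol can't hear it → meta-diegetic.
Scene two: it's detached from Mei-Lin entirely and plays over unrelated images with no in-world source — conventional underscore → non-diegetic.

meta-diegetic, non-diegetic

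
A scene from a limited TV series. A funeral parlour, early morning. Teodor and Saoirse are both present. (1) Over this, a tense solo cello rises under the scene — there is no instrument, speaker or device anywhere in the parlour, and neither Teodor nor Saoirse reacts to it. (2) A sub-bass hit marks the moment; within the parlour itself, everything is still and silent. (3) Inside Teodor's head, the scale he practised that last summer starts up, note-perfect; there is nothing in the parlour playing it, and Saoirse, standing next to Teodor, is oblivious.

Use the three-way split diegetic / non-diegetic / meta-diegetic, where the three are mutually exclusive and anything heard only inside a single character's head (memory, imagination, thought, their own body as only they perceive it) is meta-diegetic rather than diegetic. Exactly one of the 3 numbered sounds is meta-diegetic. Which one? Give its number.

Sound (1): nothing in the parlour produces it and the characters don't hear it — pure soundtrack, so non-diegetic.
Sound (2): nothing in the scene produces it; it's an accent added for the audience, so non-diegetic.
Sound (3): it lives in Teodor's subjectivity, not in the parlour, so meta-diegetic.
Only (3) is meta-diegetic.

3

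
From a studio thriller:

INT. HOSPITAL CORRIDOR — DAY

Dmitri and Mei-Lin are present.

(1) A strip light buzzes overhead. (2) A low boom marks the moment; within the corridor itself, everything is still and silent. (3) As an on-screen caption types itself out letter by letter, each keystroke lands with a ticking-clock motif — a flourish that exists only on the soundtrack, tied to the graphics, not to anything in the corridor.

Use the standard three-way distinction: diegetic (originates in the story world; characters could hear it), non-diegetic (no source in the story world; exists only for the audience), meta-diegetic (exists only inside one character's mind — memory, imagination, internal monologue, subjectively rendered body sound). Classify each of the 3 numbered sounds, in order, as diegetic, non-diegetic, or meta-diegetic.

(1) is diegetic: it's the actual ambient sound of the location.
(2) an editorial stinger — it belongs to the cut, not the story world → non-diegetic.
Sound (3): the caption isn't part of the story world, so neither is the sound tied to it, so non-diegetic.

diegetic, non-diegetic, non-diegetic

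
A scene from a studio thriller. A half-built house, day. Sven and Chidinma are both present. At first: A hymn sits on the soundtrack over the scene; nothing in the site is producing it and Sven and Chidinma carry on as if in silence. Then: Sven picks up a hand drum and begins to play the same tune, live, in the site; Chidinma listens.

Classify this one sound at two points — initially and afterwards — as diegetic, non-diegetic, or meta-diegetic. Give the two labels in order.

non-diegetic, diegetic

Initially: no in-world source exists and no character can hear it — underscore → non-diegetic.
Afterwards: a hand drum is now a real source in the story world and the characters hear it → diegetic.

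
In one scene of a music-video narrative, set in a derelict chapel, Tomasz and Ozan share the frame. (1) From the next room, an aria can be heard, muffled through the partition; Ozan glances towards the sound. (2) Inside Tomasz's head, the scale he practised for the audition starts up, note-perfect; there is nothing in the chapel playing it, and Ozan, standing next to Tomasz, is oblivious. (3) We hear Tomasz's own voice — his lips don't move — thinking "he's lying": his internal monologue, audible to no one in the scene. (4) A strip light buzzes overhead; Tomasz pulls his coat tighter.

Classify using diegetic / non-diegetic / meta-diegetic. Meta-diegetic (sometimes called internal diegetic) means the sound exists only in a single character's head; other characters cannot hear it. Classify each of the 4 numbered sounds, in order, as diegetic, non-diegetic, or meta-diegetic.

diegetic, meta-diegetic, meta-diegetic, diegetic

(1) is diegetic: off-screen diegetic: the source is out of frame but still in the story's space.
(2) remembered music, private to Tomasz — Ozan is oblivious because it isn't in the room → meta-diegetic.
(3) is meta-diegetic: internal monologue — inside Tomasz's mind, not spoken into the scene.
(4) a strip light is part of the location's real environment → diegetic.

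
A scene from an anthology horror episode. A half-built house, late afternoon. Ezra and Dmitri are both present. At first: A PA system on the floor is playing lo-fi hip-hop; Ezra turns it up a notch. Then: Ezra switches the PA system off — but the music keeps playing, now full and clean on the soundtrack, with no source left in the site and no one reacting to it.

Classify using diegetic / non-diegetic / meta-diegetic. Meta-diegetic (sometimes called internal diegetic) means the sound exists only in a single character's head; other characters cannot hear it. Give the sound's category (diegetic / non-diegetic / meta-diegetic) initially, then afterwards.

Initially: a PA system is a real in-scene source and Ezra reacts to it → diegetic.
Afterwards: there is no longer any in-world source and no one can hear it — it has become underscore → non-diegetic.

diegetic, non-diegetic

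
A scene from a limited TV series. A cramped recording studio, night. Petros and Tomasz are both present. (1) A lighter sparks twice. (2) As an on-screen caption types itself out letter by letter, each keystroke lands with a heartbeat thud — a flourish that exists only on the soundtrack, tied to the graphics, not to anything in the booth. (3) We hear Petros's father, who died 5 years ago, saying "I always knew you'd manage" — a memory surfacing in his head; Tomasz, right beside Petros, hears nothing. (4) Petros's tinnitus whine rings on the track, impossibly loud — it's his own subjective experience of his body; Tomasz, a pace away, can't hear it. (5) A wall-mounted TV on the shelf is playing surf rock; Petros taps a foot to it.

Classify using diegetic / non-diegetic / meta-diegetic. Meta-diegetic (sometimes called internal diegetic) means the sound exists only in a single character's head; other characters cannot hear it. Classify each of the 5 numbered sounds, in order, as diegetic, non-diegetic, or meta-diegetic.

Sound (1): a lighter is a real object/event in the scene's world, so diegetic.
(2) is non-diegetic: it accompanies on-screen graphics, not anything inside the story world.
Sound (3): it's Petros's recollection rendered as sound; the other character can't hear it, so meta-diegetic.
(4) a subjective body sound — Petros's private perception, inaudible to Tomasz → meta-diegetic.
Sound (5): the music comes from an on-screen device that Petros responds to, so diegetic.

diegetic, non-diegetic, meta-diegetic, meta-diegetic, diegetic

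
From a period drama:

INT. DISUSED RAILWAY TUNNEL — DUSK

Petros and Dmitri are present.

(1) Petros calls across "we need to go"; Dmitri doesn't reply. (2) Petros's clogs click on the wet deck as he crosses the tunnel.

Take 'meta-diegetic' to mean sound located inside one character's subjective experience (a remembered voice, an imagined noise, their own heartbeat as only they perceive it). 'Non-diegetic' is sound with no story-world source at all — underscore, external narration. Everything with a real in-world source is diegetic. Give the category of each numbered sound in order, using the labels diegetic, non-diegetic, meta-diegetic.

(1) is diegetic: Petros is a character speaking aloud in the scene.
Sound (2): it's the physical sound of Petros moving in the space, so diegetic.

diegetic, diegetic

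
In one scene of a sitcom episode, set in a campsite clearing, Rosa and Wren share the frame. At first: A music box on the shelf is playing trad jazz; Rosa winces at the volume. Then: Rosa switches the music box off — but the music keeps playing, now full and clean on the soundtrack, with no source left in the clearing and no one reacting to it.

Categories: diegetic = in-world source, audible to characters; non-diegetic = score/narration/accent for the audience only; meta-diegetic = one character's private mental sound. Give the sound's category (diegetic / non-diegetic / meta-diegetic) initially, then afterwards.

Initially: a music box is a real in-scene source and Rosa reacts to it → diegetic.
Afterwards: there is no longer any in-world source and no one can hear it — it has become underscore → non-diegetic.

diegetic, non-diegetic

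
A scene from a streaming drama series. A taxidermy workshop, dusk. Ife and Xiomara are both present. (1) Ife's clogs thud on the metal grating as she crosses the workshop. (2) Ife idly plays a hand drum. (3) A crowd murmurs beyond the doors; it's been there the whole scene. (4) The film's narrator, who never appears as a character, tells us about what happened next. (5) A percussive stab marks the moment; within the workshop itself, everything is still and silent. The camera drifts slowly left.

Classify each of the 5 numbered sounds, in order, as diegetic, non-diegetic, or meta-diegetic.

(1) a character's body making contact with the set — an in-world sound → diegetic.
Sound (2): Ife is producing the music live, in the story world, so diegetic.
Sound (3): it's the actual ambient sound of the location, so diegetic.
(4) is non-diegetic: the narrator exists outside the story world, addressing only the audience.
(5) an editorial stinger — it belongs to the cut, not the story world → non-diegetic.

diegetic, diegetic, diegetic, non-diegetic, non-diegetic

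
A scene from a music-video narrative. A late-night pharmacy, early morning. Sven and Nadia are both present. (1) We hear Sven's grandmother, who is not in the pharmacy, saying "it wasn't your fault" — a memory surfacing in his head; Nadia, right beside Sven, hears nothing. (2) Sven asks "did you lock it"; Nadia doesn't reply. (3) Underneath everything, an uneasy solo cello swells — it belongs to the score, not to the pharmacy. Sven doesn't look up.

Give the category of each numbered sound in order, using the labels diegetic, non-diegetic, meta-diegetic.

(1) a remembered line, private to Sven — not present in the room, not audible to Nadia → meta-diegetic.
(2) is diegetic: on-screen dialogue — Sven speaks and Nadia is there to hear.
(3) is non-diegetic: nothing in the pharmacy produces it and the characters don't hear it — pure soundtrack.

meta-diegetic, diegetic, non-diegetic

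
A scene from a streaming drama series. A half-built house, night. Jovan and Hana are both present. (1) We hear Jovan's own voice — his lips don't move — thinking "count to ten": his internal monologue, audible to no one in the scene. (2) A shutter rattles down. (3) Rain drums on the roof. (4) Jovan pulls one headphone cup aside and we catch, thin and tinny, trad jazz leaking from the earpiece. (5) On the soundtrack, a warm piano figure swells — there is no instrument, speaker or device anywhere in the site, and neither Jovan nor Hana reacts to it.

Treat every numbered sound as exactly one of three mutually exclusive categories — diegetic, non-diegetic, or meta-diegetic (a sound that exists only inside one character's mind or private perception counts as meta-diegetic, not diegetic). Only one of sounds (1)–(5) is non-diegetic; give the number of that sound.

(1) Jovan's thought-voice: a private mental sound no other character can hear → meta-diegetic.
(2) a shutter is a real object/event in the scene's world → diegetic.
(3) it's the actual ambient sound of the location → diegetic.
(4) is diegetic: it's leaking from a physical pair of headphones in the scene.
(5) score with no on-screen or off-screen source; it exists for the audience alone → non-diegetic.
Only (5) is non-diegetic.

5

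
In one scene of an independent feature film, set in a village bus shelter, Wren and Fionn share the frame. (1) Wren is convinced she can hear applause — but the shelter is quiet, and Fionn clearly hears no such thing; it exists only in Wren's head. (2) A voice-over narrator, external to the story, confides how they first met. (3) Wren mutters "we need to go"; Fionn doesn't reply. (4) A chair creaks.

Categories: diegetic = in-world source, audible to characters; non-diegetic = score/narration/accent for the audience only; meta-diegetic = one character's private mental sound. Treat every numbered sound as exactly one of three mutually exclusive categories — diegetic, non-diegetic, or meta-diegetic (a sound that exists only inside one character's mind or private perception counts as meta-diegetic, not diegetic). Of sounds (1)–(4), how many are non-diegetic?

(1) is meta-diegetic: subjective to Wren: the shelter is silent and Fionn hears nothing.
(2) the narrator exists outside the story world, addressing only the audience → non-diegetic.
(3) is diegetic: Wren is a character speaking aloud in the scene.
Sound (4): an in-world source (a chair); characters could hear it, so diegetic.
Non-diegetic: (2) — that's 1.

1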